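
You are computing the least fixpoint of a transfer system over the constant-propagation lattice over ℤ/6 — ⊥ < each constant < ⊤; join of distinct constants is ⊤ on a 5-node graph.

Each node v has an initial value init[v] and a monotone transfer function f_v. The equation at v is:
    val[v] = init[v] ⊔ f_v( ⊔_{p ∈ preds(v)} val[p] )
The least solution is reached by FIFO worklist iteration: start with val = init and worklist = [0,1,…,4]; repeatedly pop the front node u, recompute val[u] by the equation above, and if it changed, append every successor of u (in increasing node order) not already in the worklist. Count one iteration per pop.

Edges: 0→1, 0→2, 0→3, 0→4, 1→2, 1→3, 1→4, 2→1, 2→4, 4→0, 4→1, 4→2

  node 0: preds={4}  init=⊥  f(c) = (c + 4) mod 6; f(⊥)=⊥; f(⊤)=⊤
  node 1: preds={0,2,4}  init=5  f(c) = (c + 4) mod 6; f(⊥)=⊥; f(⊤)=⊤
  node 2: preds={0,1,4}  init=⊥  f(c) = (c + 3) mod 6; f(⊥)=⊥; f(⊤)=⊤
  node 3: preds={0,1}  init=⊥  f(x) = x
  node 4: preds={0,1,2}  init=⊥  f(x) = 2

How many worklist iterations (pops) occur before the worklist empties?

11

Iteration log — 11 steps:
  step 1. node 0  ⊔preds=⊥  new=⊥  stable
  step 2. node 1  ⊔preds=⊥  new=5  stable
  step 3. node 2  ⊔preds=5  new=2  old=⊥  +wl: 1
  step 4. node 3  ⊔preds=5  new=5  old=⊥  +wl: 
  step 5. node 4  ⊔preds=⊤  new=2  old=⊥  +wl: 0,2
  step 6. node 1  ⊔preds=2  new=⊤  old=5  +wl: 3,4
  step 7. node 0  ⊔preds=2  new=0  old=⊥  +wl: 1
  step 8. node 2  ⊔preds=⊤  new=⊤  old=2  +wl: 
  step 9. node 3  ⊔preds=⊤  new=⊤  old=5  +wl: 
  step 10. node 4  ⊔preds=⊤  new=2  stable
  step 11. node 1  ⊔preds=⊤  new=⊤  stable

Least fixpoint reached:
  node 0: 0
  node 1: ⊤
  node 2: ⊤
  node 3: ⊤
  node 4: 2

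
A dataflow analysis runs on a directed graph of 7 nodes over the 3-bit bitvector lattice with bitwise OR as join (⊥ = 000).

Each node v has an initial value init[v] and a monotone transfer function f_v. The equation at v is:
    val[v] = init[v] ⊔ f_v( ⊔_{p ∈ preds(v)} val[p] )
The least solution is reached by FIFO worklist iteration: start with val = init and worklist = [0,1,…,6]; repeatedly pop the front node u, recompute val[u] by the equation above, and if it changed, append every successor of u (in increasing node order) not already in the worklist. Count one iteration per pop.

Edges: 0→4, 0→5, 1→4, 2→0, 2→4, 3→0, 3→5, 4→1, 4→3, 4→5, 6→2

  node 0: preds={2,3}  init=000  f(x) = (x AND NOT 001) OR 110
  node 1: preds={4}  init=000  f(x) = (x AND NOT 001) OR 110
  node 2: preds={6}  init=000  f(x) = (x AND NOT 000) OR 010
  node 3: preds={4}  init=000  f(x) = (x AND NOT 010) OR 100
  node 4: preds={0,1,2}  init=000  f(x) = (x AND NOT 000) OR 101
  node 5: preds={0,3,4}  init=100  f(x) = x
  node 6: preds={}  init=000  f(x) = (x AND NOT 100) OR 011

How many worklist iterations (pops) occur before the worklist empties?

Worklist (14 pops):
  #1 pop 0: in=000 → 110 (was 000); enqueue []
  #2 pop 1: in=000 → 110 (was 000); enqueue []
  #3 pop 2: in=000 → 010 (was 000); enqueue [0]
  #4 pop 3: in=000 → 100 (was 000); enqueue []
  #5 pop 4: in=110 → 111 (was 000); enqueue [1,3]
  #6 pop 5: in=111 → 111 (was 100); enqueue []
  #7 pop 6: in=000 → 011 (was 000); enqueue [2]
  #8 pop 0: in=110 → 110 (no change)
  #9 pop 1: in=111 → 110 (no change)
  #10 pop 3: in=111 → 101 (was 100); enqueue [0,5]
  #11 pop 2: in=011 → 011 (was 010); enqueue [4]
  #12 pop 0: in=111 → 110 (no change)
  #13 pop 5: in=111 → 111 (no change)
  #14 pop 4: in=111 → 111 (no change)

Fixpoint:
  val[0] = 110
  val[1] = 110
  val[2] = 011
  val[3] = 101
  val[4] = 111
  val[5] = 111
  val[6] = 011

14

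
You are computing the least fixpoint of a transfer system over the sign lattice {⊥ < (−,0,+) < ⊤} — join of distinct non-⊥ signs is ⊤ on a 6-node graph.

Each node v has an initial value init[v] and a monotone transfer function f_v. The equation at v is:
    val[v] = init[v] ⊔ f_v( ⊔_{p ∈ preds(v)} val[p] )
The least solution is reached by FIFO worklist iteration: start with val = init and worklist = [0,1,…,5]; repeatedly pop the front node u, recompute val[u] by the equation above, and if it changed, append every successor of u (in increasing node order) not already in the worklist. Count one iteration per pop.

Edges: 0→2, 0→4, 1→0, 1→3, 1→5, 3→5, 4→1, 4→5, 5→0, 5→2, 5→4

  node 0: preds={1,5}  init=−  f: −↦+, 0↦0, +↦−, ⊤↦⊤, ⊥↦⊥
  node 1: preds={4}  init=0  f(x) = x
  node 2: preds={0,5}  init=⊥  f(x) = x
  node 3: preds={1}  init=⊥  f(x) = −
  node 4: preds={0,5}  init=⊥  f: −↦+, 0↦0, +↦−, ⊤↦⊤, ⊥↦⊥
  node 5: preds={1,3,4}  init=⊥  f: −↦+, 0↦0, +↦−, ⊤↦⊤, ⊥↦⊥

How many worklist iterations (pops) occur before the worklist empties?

Iteration log — 12 steps:
  step 1. node 0  ⊔preds=0  new=⊤  old=−  +wl: 
  step 2. node 1  ⊔preds=⊥  new=0  stable
  step 3. node 2  ⊔preds=⊤  new=⊤  old=⊥  +wl: 
  step 4. node 3  ⊔preds=0  new=−  old=⊥  +wl: 
  step 5. node 4  ⊔preds=⊤  new=⊤  old=⊥  +wl: 1
  step 6. node 5  ⊔preds=⊤  new=⊤  old=⊥  +wl: 0,2,4
  step 7. node 1  ⊔preds=⊤  new=⊤  old=0  +wl: 3,5
  step 8. node 0  ⊔preds=⊤  new=⊤  stable
  step 9. node 2  ⊔preds=⊤  new=⊤  stable
  step 10. node 4  ⊔preds=⊤  new=⊤  stable
  step 11. node 3  ⊔preds=⊤  new=−  stable
  step 12. node 5  ⊔preds=⊤  new=⊤  stable

Least fixpoint reached:
  node 0: ⊤
  node 1: ⊤
  node 2: ⊤
  node 3: −
  node 4: ⊤
  node 5: ⊤

12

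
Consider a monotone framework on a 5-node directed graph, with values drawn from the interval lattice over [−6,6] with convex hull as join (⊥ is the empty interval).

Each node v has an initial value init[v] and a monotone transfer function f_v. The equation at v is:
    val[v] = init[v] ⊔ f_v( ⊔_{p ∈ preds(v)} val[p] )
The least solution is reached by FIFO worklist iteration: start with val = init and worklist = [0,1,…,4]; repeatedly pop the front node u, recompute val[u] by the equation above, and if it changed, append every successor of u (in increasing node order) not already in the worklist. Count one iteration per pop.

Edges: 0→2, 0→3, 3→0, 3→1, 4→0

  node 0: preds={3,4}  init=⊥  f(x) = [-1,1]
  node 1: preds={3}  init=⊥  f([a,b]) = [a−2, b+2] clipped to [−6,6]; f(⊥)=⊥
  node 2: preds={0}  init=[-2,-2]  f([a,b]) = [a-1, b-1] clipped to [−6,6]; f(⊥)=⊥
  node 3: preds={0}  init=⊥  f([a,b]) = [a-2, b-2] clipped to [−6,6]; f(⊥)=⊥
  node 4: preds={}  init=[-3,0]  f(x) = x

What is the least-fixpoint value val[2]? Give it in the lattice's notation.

Iteration log — 7 steps:
  step 1. node 0  ⊔preds=[-3,0]  new=[-1,1]  old=⊥  +wl: 
  step 2. node 1  ⊔preds=⊥  new=⊥  stable
  step 3. node 2  ⊔preds=[-1,1]  new=[-2,0]  old=[-2,-2]  +wl: 
  step 4. node 3  ⊔preds=[-1,1]  new=[-3,-1]  old=⊥  +wl: 0,1
  step 5. node 4  ⊔preds=⊥  new=[-3,0]  stable
  step 6. node 0  ⊔preds=[-3,0]  new=[-1,1]  stable
  step 7. node 1  ⊔preds=[-3,-1]  new=[-5,1]  old=⊥  +wl: 

Least fixpoint reached:
  node 0: [-1,1]
  node 1: [-5,1]
  node 2: [-2,0]
  node 3: [-3,-1]
  node 4: [-3,0]

[-2,0]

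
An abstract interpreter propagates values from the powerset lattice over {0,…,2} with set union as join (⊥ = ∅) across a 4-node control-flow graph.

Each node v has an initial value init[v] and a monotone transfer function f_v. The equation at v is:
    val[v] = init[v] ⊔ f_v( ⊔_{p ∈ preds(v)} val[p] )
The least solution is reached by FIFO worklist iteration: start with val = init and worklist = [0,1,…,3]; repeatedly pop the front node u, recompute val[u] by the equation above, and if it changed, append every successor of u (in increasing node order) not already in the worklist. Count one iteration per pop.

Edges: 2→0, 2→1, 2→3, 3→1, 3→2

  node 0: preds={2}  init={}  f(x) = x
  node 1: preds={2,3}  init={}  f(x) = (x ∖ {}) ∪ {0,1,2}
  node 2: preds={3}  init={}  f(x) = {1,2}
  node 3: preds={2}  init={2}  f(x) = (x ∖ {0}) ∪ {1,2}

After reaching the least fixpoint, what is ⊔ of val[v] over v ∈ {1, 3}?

{0,1,2}

Iteration log — 7 steps:
  step 1. node 0  ⊔preds={}  new={}  stable
  step 2. node 1  ⊔preds={2}  new={0,1,2}  old={}  +wl: 
  step 3. node 2  ⊔preds={2}  new={1,2}  old={}  +wl: 0,1
  step 4. node 3  ⊔preds={1,2}  new={1,2}  old={2}  +wl: 2
  step 5. node 0  ⊔preds={1,2}  new={1,2}  old={}  +wl: 
  step 6. node 1  ⊔preds={1,2}  new={0,1,2}  stable
  step 7. node 2  ⊔preds={1,2}  new={1,2}  stable

Least fixpoint reached:
  node 0: {1,2}
  node 1: {0,1,2}
  node 2: {1,2}
  node 3: {1,2}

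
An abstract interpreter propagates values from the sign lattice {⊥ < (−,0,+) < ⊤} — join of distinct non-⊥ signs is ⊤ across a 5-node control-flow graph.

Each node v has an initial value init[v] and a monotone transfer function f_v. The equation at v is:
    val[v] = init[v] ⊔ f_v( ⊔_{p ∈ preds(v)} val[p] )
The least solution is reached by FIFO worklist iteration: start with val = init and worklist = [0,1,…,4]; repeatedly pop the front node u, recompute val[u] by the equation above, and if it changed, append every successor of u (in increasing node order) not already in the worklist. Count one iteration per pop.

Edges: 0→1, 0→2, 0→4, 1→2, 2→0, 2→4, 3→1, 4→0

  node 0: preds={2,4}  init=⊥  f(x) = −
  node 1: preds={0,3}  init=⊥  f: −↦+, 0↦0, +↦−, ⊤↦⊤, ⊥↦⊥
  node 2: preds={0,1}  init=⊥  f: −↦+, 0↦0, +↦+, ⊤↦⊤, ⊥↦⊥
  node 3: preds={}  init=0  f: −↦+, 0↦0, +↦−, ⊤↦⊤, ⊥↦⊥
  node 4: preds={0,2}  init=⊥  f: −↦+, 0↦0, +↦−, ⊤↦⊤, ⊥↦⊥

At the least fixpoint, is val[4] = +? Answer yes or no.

Iteration log — 6 steps:
  step 1. node 0  ⊔preds=⊥  new=−  old=⊥  +wl: 
  step 2. node 1  ⊔preds=⊤  new=⊤  old=⊥  +wl: 
  step 3. node 2  ⊔preds=⊤  new=⊤  old=⊥  +wl: 0
  step 4. node 3  ⊔preds=⊥  new=0  stable
  step 5. node 4  ⊔preds=⊤  new=⊤  old=⊥  +wl: 
  step 6. node 0  ⊔preds=⊤  new=−  stable

Least fixpoint reached:
  node 0: −
  node 1: ⊤
  node 2: ⊤
  node 3: 0
  node 4: ⊤

no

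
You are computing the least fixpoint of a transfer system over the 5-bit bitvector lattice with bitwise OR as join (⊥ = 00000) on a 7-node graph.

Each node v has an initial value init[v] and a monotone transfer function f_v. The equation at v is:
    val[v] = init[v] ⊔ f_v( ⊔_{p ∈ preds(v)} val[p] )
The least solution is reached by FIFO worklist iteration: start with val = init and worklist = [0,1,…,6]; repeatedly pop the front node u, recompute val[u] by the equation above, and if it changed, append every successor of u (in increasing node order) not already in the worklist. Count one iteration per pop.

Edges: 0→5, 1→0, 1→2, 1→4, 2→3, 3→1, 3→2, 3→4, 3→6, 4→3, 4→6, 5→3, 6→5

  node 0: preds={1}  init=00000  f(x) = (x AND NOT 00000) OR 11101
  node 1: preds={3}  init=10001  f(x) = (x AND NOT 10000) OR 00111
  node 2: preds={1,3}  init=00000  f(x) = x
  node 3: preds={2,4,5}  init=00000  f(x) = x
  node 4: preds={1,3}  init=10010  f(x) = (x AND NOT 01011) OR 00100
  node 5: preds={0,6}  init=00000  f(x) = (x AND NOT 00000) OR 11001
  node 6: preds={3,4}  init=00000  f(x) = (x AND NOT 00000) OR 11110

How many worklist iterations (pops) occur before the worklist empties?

18

Trace (18 dequeues):
  [1] u=0 | in 10001 | out 11101 | prev 00000 | push {}
  [2] u=1 | in 00000 | out 10111 | prev 10001 | push {0}
  [3] u=2 | in 10111 | out 10111 | prev 00000 | push {}
  [4] u=3 | in 10111 | out 10111 | prev 00000 | push {1,2}
  [5] u=4 | in 10111 | out 10110 | prev 10010 | push {3}
  [6] u=5 | in 11101 | out 11101 | prev 00000 | push {}
  [7] u=6 | in 10111 | out 11111 | prev 00000 | push {5}
  [8] u=0 | in 10111 | out 11111 | prev 11101 | push {}
  [9] u=1 | in 10111 | out 10111 | ==
  [10] u=2 | in 10111 | out 10111 | ==
  [11] u=3 | in 11111 | out 11111 | prev 10111 | push {1,2,4,6}
  [12] u=5 | in 11111 | out 11111 | prev 11101 | push {3}
  [13] u=1 | in 11111 | out 11111 | prev 10111 | push {0}
  [14] u=2 | in 11111 | out 11111 | prev 10111 | push {}
  [15] u=4 | in 11111 | out 10110 | ==
  [16] u=6 | in 11111 | out 11111 | ==
  [17] u=3 | in 11111 | out 11111 | ==
  [18] u=0 | in 11111 | out 11111 | ==

Converged values:
  [0] 11111
  [1] 11111
  [2] 11111
  [3] 11111
  [4] 10110
  [5] 11111
  [6] 11111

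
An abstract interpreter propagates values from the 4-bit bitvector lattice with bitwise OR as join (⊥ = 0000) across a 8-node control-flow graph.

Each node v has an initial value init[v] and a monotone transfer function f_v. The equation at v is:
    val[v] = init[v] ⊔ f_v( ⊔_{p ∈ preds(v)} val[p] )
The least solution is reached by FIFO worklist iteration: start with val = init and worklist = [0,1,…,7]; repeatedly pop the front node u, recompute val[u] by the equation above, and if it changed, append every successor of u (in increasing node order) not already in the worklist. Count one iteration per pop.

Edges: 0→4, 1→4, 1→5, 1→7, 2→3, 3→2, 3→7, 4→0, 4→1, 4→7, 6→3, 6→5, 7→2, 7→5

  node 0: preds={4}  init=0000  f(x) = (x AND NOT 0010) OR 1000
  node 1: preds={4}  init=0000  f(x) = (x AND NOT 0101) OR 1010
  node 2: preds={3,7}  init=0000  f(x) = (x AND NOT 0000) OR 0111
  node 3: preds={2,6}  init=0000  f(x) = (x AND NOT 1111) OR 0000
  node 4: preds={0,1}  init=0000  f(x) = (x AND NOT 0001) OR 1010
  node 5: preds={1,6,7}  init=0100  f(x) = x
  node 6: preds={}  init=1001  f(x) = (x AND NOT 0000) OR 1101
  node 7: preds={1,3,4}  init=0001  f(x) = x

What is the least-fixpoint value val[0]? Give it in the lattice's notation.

Iteration log — 14 steps:
  step 1. node 0  ⊔preds=0000  new=1000  old=0000  +wl: 
  step 2. node 1  ⊔preds=0000  new=1010  old=0000  +wl: 
  step 3. node 2  ⊔preds=0001  new=0111  old=0000  +wl: 
  step 4. node 3  ⊔preds=1111  new=0000  stable
  step 5. node 4  ⊔preds=1010  new=1010  old=0000  +wl: 0,1
  step 6. node 5  ⊔preds=1011  new=1111  old=0100  +wl: 
  step 7. node 6  ⊔preds=0000  new=1101  old=1001  +wl: 3,5
  step 8. node 7  ⊔preds=1010  new=1011  old=0001  +wl: 2
  step 9. node 0  ⊔preds=1010  new=1000  stable
  step 10. node 1  ⊔preds=1010  new=1010  stable
  step 11. node 3  ⊔preds=1111  new=0000  stable
  step 12. node 5  ⊔preds=1111  new=1111  stable
  step 13. node 2  ⊔preds=1011  new=1111  old=0111  +wl: 3
  step 14. node 3  ⊔preds=1111  new=0000  stable

Least fixpoint reached:
  node 0: 1000
  node 1: 1010
  node 2: 1111
  node 3: 0000
  node 4: 1010
  node 5: 1111
  node 6: 1101
  node 7: 1011

1000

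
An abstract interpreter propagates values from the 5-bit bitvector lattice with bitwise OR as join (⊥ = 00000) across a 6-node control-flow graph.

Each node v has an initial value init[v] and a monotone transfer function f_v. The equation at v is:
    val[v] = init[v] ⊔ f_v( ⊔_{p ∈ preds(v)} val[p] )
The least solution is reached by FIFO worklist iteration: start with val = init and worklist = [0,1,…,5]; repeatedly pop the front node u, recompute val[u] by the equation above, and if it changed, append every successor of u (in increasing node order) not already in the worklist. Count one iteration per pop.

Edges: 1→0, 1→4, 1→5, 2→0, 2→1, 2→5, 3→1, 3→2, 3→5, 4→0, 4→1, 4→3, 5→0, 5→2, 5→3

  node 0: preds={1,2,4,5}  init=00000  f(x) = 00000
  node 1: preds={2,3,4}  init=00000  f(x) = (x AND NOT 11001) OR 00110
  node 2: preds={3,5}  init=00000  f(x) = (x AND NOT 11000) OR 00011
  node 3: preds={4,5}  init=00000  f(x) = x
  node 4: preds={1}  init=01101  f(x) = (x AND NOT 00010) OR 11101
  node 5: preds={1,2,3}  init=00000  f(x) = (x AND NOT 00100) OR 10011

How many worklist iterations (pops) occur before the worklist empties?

Worklist (14 pops):
  #1 pop 0: in=01101 → 00000 (no change)
  #2 pop 1: in=01101 → 00110 (was 00000); enqueue [0]
  #3 pop 2: in=00000 → 00011 (was 00000); enqueue [1]
  #4 pop 3: in=01101 → 01101 (was 00000); enqueue [2]
  #5 pop 4: in=00110 → 11101 (was 01101); enqueue [3]
  #6 pop 5: in=01111 → 11011 (was 00000); enqueue []
  #7 pop 0: in=11111 → 00000 (no change)
  #8 pop 1: in=11111 → 00110 (no change)
  #9 pop 2: in=11111 → 00111 (was 00011); enqueue [0,1,5]
  #10 pop 3: in=11111 → 11111 (was 01101); enqueue [2]
  #11 pop 0: in=11111 → 00000 (no change)
  #12 pop 1: in=11111 → 00110 (no change)
  #13 pop 5: in=11111 → 11011 (no change)
  #14 pop 2: in=11111 → 00111 (no change)

Fixpoint:
  val[0] = 00000
  val[1] = 00110
  val[2] = 00111
  val[3] = 11111
  val[4] = 11101
  val[5] = 11011

14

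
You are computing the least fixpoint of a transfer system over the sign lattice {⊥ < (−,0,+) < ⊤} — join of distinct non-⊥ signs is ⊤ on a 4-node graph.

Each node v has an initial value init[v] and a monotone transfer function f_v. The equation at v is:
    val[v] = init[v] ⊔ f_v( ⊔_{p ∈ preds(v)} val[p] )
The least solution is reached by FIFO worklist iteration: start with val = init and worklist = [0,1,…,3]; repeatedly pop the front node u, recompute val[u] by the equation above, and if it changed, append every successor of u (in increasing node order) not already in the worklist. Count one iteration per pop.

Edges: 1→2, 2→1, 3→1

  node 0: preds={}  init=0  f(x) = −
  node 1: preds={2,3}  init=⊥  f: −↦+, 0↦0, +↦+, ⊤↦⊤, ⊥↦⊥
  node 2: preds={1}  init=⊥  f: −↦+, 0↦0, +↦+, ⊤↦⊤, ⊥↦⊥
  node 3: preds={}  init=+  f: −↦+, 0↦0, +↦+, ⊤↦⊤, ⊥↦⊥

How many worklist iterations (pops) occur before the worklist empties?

Iteration log — 5 steps:
  step 1. node 0  ⊔preds=⊥  new=⊤  old=0  +wl: 
  step 2. node 1  ⊔preds=+  new=+  old=⊥  +wl: 
  step 3. node 2  ⊔preds=+  new=+  old=⊥  +wl: 1
  step 4. node 3  ⊔preds=⊥  new=+  stable
  step 5. node 1  ⊔preds=+  new=+  stable

Least fixpoint reached:
  node 0: ⊤
  node 1: +
  node 2: +
  node 3: +

5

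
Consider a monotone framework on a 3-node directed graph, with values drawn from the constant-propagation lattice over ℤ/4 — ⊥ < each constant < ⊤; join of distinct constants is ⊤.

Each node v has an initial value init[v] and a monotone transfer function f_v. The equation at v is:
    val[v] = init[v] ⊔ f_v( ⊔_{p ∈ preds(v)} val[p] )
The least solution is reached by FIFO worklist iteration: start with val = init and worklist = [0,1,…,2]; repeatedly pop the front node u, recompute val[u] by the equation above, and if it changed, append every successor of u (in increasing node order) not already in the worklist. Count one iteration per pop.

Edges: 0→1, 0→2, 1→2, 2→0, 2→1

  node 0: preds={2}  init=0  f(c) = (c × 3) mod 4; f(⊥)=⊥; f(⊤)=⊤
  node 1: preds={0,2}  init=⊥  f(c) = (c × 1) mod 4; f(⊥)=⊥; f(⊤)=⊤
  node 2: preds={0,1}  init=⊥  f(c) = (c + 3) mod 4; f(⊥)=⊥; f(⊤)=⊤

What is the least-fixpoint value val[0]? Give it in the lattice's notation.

⊤

Worklist (8 pops):
  #1 pop 0: in=⊥ → 0 (no change)
  #2 pop 1: in=0 → 0 (was ⊥); enqueue []
  #3 pop 2: in=0 → 3 (was ⊥); enqueue [0,1]
  #4 pop 0: in=3 → ⊤ (was 0); enqueue [2]
  #5 pop 1: in=⊤ → ⊤ (was 0); enqueue []
  #6 pop 2: in=⊤ → ⊤ (was 3); enqueue [0,1]
  #7 pop 0: in=⊤ → ⊤ (no change)
  #8 pop 1: in=⊤ → ⊤ (no change)

Fixpoint:
  val[0] = ⊤
  val[1] = ⊤
  val[2] = ⊤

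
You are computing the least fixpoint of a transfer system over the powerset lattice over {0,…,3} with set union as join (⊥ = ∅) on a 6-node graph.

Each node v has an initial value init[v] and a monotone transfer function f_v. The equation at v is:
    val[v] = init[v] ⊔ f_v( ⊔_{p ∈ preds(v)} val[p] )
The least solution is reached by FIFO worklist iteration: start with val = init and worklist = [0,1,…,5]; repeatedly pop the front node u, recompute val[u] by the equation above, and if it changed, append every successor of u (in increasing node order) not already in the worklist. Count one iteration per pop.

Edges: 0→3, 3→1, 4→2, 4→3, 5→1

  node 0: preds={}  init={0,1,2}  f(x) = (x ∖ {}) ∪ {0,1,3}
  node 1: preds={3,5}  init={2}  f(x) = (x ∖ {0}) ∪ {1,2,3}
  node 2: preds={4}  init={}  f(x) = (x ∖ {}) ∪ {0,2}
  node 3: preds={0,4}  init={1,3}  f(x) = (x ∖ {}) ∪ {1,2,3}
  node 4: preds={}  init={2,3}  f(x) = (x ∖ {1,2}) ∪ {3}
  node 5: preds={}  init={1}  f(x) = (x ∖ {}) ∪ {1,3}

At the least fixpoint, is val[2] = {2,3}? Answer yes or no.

no

Worklist (7 pops):
  #1 pop 0: in={} → {0,1,2,3} (was {0,1,2}); enqueue []
  #2 pop 1: in={1,3} → {1,2,3} (was {2}); enqueue []
  #3 pop 2: in={2,3} → {0,2,3} (was {}); enqueue []
  #4 pop 3: in={0,1,2,3} → {0,1,2,3} (was {1,3}); enqueue [1]
  #5 pop 4: in={} → {2,3} (no change)
  #6 pop 5: in={} → {1,3} (was {1}); enqueue []
  #7 pop 1: in={0,1,2,3} → {1,2,3} (no change)

Fixpoint:
  val[0] = {0,1,2,3}
  val[1] = {1,2,3}
  val[2] = {0,2,3}
  val[3] = {0,1,2,3}
  val[4] = {2,3}
  val[5] = {1,3}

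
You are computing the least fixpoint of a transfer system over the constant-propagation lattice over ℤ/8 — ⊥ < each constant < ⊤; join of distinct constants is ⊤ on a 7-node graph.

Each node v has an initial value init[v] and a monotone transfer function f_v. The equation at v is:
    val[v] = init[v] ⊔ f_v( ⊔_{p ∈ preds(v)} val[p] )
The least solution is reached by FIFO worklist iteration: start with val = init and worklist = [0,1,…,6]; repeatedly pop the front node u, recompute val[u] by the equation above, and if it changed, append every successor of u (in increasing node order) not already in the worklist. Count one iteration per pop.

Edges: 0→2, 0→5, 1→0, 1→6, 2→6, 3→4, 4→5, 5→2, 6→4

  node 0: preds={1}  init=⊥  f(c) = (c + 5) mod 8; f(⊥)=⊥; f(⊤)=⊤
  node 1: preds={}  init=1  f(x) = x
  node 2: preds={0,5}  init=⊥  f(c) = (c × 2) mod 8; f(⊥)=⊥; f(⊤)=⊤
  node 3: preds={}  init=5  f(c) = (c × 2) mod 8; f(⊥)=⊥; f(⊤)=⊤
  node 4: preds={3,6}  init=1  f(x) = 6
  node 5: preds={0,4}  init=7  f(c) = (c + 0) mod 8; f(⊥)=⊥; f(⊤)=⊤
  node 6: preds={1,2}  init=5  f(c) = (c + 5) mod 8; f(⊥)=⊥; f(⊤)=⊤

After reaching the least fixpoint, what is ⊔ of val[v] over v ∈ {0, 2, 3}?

Iteration log — 9 steps:
  step 1. node 0  ⊔preds=1  new=6  old=⊥  +wl: 
  step 2. node 1  ⊔preds=⊥  new=1  stable
  step 3. node 2  ⊔preds=⊤  new=⊤  old=⊥  +wl: 
  step 4. node 3  ⊔preds=⊥  new=5  stable
  step 5. node 4  ⊔preds=5  new=⊤  old=1  +wl: 
  step 6. node 5  ⊔preds=⊤  new=⊤  old=7  +wl: 2
  step 7. node 6  ⊔preds=⊤  new=⊤  old=5  +wl: 4
  step 8. node 2  ⊔preds=⊤  new=⊤  stable
  step 9. node 4  ⊔preds=⊤  new=⊤  stable

Least fixpoint reached:
  node 0: 6
  node 1: 1
  node 2: ⊤
  node 3: 5
  node 4: ⊤
  node 5: ⊤
  node 6: ⊤

⊤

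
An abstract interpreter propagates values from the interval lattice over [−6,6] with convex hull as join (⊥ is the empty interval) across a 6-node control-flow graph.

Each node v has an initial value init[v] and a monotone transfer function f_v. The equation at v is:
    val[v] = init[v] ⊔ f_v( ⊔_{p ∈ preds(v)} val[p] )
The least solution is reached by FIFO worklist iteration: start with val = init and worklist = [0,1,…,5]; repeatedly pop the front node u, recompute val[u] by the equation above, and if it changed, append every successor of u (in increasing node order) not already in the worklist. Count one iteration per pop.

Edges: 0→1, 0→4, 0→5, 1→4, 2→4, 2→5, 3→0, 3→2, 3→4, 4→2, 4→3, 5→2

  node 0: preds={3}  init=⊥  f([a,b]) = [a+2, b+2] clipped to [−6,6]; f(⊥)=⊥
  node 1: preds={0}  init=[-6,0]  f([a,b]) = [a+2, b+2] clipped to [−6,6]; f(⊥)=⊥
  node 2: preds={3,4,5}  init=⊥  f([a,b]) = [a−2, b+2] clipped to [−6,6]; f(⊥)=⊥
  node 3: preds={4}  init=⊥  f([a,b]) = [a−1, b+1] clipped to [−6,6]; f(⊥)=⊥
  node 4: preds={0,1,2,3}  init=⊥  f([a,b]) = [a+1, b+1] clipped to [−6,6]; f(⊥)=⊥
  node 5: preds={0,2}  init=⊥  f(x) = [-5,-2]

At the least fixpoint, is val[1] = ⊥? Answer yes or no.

Trace (24 dequeues):
  [1] u=0 | in ⊥ | out ⊥ | ==
  [2] u=1 | in ⊥ | out [-6,0] | ==
  [3] u=2 | in ⊥ | out ⊥ | ==
  [4] u=3 | in ⊥ | out ⊥ | ==
  [5] u=4 | in [-6,0] | out [-5,1] | prev ⊥ | push {2,3}
  [6] u=5 | in ⊥ | out [-5,-2] | prev ⊥ | push {}
  [7] u=2 | in [-5,1] | out [-6,3] | prev ⊥ | push {4,5}
  [8] u=3 | in [-5,1] | out [-6,2] | prev ⊥ | push {0,2}
  [9] u=4 | in [-6,3] | out [-5,4] | prev [-5,1] | push {3}
  [10] u=5 | in [-6,3] | out [-5,-2] | ==
  [11] u=0 | in [-6,2] | out [-4,4] | prev ⊥ | push {1,4,5}
  [12] u=2 | in [-6,4] | out [-6,6] | prev [-6,3] | push {}
  [13] u=3 | in [-5,4] | out [-6,5] | prev [-6,2] | push {0,2}
  [14] u=1 | in [-4,4] | out [-6,6] | prev [-6,0] | push {}
  [15] u=4 | in [-6,6] | out [-5,6] | prev [-5,4] | push {3}
  [16] u=5 | in [-6,6] | out [-5,-2] | ==
  [17] u=0 | in [-6,5] | out [-4,6] | prev [-4,4] | push {1,4,5}
  [18] u=2 | in [-6,6] | out [-6,6] | ==
  [19] u=3 | in [-5,6] | out [-6,6] | prev [-6,5] | push {0,2}
  [20] u=1 | in [-4,6] | out [-6,6] | ==
  [21] u=4 | in [-6,6] | out [-5,6] | ==
  [22] u=5 | in [-6,6] | out [-5,-2] | ==
  [23] u=0 | in [-6,6] | out [-4,6] | ==
  [24] u=2 | in [-6,6] | out [-6,6] | ==

Converged values:
  [0] [-4,6]
  [1] [-6,6]
  [2] [-6,6]
  [3] [-6,6]
  [4] [-5,6]
  [5] [-5,-2]

no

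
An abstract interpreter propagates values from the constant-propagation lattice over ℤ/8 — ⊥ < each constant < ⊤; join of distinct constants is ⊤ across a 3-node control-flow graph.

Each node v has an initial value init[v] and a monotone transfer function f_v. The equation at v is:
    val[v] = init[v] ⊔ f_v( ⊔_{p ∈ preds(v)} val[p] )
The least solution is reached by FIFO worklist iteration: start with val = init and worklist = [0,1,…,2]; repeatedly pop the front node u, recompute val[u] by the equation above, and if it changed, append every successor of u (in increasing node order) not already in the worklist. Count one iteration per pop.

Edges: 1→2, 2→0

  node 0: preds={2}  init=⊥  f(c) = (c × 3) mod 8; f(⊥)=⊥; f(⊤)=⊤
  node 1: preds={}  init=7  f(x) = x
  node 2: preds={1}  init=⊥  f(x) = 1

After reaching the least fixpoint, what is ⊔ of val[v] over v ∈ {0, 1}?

⊤

Iteration log — 4 steps:
  step 1. node 0  ⊔preds=⊥  new=⊥  stable
  step 2. node 1  ⊔preds=⊥  new=7  stable
  step 3. node 2  ⊔preds=7  new=1  old=⊥  +wl: 0
  step 4. node 0  ⊔preds=1  new=3  old=⊥  +wl: 

Least fixpoint reached:
  node 0: 3
  node 1: 7
  node 2: 1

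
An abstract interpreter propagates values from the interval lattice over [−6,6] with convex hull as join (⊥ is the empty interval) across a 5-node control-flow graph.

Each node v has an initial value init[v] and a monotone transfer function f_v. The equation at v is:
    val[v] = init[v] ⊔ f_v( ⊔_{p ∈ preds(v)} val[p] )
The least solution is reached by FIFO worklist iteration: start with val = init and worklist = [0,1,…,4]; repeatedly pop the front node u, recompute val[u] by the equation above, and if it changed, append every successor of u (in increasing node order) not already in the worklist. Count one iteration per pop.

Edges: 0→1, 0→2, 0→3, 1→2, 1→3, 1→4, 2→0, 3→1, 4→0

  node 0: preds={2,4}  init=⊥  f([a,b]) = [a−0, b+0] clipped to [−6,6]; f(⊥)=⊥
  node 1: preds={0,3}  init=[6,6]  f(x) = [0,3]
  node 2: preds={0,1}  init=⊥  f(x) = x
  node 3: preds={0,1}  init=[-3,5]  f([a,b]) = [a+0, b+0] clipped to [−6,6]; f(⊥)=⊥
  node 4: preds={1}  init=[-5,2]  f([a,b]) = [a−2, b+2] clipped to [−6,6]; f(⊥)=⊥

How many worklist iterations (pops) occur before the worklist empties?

9

Worklist (9 pops):
  #1 pop 0: in=[-5,2] → [-5,2] (was ⊥); enqueue []
  #2 pop 1: in=[-5,5] → [0,6] (was [6,6]); enqueue []
  #3 pop 2: in=[-5,6] → [-5,6] (was ⊥); enqueue [0]
  #4 pop 3: in=[-5,6] → [-5,6] (was [-3,5]); enqueue [1]
  #5 pop 4: in=[0,6] → [-5,6] (was [-5,2]); enqueue []
  #6 pop 0: in=[-5,6] → [-5,6] (was [-5,2]); enqueue [2,3]
  #7 pop 1: in=[-5,6] → [0,6] (no change)
  #8 pop 2: in=[-5,6] → [-5,6] (no change)
  #9 pop 3: in=[-5,6] → [-5,6] (no change)

Fixpoint:
  val[0] = [-5,6]
  val[1] = [0,6]
  val[2] = [-5,6]
  val[3] = [-5,6]
  val[4] = [-5,6]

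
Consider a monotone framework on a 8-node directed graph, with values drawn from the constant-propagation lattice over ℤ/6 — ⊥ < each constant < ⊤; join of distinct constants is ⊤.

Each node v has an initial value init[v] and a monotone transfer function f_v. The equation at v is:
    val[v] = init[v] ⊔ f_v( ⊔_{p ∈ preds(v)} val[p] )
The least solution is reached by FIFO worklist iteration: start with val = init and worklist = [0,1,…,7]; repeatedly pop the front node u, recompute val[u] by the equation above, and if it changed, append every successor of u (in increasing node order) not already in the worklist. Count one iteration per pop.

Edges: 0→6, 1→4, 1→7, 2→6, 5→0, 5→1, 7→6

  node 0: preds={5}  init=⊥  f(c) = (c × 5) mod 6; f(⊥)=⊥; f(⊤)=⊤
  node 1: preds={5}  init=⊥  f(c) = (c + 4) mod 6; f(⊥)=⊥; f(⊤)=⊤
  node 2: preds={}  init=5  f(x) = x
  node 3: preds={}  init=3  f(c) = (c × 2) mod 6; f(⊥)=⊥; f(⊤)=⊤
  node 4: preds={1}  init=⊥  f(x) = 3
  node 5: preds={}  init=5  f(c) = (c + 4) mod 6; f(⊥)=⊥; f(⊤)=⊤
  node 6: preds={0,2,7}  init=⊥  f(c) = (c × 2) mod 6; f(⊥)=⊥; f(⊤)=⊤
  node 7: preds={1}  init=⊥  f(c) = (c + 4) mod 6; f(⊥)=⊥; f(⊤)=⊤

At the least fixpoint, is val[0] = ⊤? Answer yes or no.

no

Iteration log — 9 steps:
  step 1. node 0  ⊔preds=5  new=1  old=⊥  +wl: 
  step 2. node 1  ⊔preds=5  new=3  old=⊥  +wl: 
  step 3. node 2  ⊔preds=⊥  new=5  stable
  step 4. node 3  ⊔preds=⊥  new=3  stable
  step 5. node 4  ⊔preds=3  new=3  old=⊥  +wl: 
  step 6. node 5  ⊔preds=⊥  new=5  stable
  step 7. node 6  ⊔preds=⊤  new=⊤  old=⊥  +wl: 
  step 8. node 7  ⊔preds=3  new=1  old=⊥  +wl: 6
  step 9. node 6  ⊔preds=⊤  new=⊤  stable

Least fixpoint reached:
  node 0: 1
  node 1: 3
  node 2: 5
  node 3: 3
  node 4: 3
  node 5: 5
  node 6: ⊤
  node 7: 1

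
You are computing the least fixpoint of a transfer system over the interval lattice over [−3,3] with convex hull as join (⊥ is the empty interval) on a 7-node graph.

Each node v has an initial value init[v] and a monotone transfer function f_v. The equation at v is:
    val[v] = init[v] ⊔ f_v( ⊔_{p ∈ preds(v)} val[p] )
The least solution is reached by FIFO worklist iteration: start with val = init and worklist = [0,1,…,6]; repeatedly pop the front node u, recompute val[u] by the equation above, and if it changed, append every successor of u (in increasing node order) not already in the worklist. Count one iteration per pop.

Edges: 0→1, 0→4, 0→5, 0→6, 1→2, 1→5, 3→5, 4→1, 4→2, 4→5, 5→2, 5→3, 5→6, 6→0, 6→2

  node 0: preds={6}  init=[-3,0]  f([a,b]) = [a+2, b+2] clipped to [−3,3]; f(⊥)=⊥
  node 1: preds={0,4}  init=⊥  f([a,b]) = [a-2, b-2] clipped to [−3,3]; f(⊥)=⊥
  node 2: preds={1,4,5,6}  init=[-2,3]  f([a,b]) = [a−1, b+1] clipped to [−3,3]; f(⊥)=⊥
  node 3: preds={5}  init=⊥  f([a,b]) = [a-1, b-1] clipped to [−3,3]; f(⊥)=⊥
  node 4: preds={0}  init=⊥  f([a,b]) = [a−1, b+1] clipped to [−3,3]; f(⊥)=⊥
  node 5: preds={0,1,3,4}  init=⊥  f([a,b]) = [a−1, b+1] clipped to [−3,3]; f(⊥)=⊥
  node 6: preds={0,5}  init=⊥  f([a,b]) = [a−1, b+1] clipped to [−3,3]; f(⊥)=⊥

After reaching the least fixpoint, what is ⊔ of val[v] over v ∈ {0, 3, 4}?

[-3,3]

Worklist (19 pops):
  #1 pop 0: in=⊥ → [-3,0] (no change)
  #2 pop 1: in=[-3,0] → [-3,-2] (was ⊥); enqueue []
  #3 pop 2: in=[-3,-2] → [-3,3] (was [-2,3]); enqueue []
  #4 pop 3: in=⊥ → ⊥ (no change)
  #5 pop 4: in=[-3,0] → [-3,1] (was ⊥); enqueue [1,2]
  #6 pop 5: in=[-3,1] → [-3,2] (was ⊥); enqueue [3]
  #7 pop 6: in=[-3,2] → [-3,3] (was ⊥); enqueue [0]
  #8 pop 1: in=[-3,1] → [-3,-1] (was [-3,-2]); enqueue [5]
  #9 pop 2: in=[-3,3] → [-3,3] (no change)
  #10 pop 3: in=[-3,2] → [-3,1] (was ⊥); enqueue []
  #11 pop 0: in=[-3,3] → [-3,3] (was [-3,0]); enqueue [1,4,6]
  #12 pop 5: in=[-3,3] → [-3,3] (was [-3,2]); enqueue [2,3]
  #13 pop 1: in=[-3,3] → [-3,1] (was [-3,-1]); enqueue [5]
  #14 pop 4: in=[-3,3] → [-3,3] (was [-3,1]); enqueue [1]
  #15 pop 6: in=[-3,3] → [-3,3] (no change)
  #16 pop 2: in=[-3,3] → [-3,3] (no change)
  #17 pop 3: in=[-3,3] → [-3,2] (was [-3,1]); enqueue []
  #18 pop 5: in=[-3,3] → [-3,3] (no change)
  #19 pop 1: in=[-3,3] → [-3,1] (no change)

Fixpoint:
  val[0] = [-3,3]
  val[1] = [-3,1]
  val[2] = [-3,3]
  val[3] = [-3,2]
  val[4] = [-3,3]
  val[5] = [-3,3]
  val[6] = [-3,3]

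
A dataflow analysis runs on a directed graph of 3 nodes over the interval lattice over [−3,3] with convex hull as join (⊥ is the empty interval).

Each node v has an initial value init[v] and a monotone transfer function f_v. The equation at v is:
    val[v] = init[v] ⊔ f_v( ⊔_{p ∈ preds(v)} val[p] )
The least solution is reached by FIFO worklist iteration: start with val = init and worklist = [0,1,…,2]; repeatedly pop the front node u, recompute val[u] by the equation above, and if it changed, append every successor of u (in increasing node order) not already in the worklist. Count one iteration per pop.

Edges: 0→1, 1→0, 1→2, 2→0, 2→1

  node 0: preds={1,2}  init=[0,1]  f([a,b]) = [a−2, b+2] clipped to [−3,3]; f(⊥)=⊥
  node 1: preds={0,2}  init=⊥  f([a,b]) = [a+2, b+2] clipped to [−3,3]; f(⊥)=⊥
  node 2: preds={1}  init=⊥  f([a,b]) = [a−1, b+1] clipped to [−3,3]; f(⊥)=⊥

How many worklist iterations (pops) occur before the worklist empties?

17

Iteration log — 17 steps:
  step 1. node 0  ⊔preds=⊥  new=[0,1]  stable
  step 2. node 1  ⊔preds=[0,1]  new=[2,3]  old=⊥  +wl: 0
  step 3. node 2  ⊔preds=[2,3]  new=[1,3]  old=⊥  +wl: 1
  step 4. node 0  ⊔preds=[1,3]  new=[-1,3]  old=[0,1]  +wl: 
  step 5. node 1  ⊔preds=[-1,3]  new=[1,3]  old=[2,3]  +wl: 0,2
  step 6. node 0  ⊔preds=[1,3]  new=[-1,3]  stable
  step 7. node 2  ⊔preds=[1,3]  new=[0,3]  old=[1,3]  +wl: 0,1
  step 8. node 0  ⊔preds=[0,3]  new=[-2,3]  old=[-1,3]  +wl: 
  step 9. node 1  ⊔preds=[-2,3]  new=[0,3]  old=[1,3]  +wl: 0,2
  step 10. node 0  ⊔preds=[0,3]  new=[-2,3]  stable
  step 11. node 2  ⊔preds=[0,3]  new=[-1,3]  old=[0,3]  +wl: 0,1
  step 12. node 0  ⊔preds=[-1,3]  new=[-3,3]  old=[-2,3]  +wl: 
  step 13. node 1  ⊔preds=[-3,3]  new=[-1,3]  old=[0,3]  +wl: 0,2
  step 14. node 0  ⊔preds=[-1,3]  new=[-3,3]  stable
  step 15. node 2  ⊔preds=[-1,3]  new=[-2,3]  old=[-1,3]  +wl: 0,1
  step 16. node 0  ⊔preds=[-2,3]  new=[-3,3]  stable
  step 17. node 1  ⊔preds=[-3,3]  new=[-1,3]  stable

Least fixpoint reached:
  node 0: [-3,3]
  node 1: [-1,3]
  node 2: [-2,3]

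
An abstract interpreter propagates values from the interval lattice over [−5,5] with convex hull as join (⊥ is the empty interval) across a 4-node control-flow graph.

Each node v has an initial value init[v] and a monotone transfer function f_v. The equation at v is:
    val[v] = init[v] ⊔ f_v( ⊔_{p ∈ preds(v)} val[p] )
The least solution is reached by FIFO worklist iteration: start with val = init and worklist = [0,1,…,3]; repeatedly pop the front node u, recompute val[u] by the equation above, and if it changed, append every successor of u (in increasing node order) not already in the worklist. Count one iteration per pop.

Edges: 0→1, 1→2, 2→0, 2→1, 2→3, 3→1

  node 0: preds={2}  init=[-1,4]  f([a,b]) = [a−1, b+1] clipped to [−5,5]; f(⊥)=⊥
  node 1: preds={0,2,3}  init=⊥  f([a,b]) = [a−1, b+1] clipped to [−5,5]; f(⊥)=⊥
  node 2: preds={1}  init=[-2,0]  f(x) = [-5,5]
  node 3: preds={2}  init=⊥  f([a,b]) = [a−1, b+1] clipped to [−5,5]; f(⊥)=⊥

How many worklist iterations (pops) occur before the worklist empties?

Worklist (7 pops):
  #1 pop 0: in=[-2,0] → [-3,4] (was [-1,4]); enqueue []
  #2 pop 1: in=[-3,4] → [-4,5] (was ⊥); enqueue []
  #3 pop 2: in=[-4,5] → [-5,5] (was [-2,0]); enqueue [0,1]
  #4 pop 3: in=[-5,5] → [-5,5] (was ⊥); enqueue []
  #5 pop 0: in=[-5,5] → [-5,5] (was [-3,4]); enqueue []
  #6 pop 1: in=[-5,5] → [-5,5] (was [-4,5]); enqueue [2]
  #7 pop 2: in=[-5,5] → [-5,5] (no change)

Fixpoint:
  val[0] = [-5,5]
  val[1] = [-5,5]
  val[2] = [-5,5]
  val[3] = [-5,5]

7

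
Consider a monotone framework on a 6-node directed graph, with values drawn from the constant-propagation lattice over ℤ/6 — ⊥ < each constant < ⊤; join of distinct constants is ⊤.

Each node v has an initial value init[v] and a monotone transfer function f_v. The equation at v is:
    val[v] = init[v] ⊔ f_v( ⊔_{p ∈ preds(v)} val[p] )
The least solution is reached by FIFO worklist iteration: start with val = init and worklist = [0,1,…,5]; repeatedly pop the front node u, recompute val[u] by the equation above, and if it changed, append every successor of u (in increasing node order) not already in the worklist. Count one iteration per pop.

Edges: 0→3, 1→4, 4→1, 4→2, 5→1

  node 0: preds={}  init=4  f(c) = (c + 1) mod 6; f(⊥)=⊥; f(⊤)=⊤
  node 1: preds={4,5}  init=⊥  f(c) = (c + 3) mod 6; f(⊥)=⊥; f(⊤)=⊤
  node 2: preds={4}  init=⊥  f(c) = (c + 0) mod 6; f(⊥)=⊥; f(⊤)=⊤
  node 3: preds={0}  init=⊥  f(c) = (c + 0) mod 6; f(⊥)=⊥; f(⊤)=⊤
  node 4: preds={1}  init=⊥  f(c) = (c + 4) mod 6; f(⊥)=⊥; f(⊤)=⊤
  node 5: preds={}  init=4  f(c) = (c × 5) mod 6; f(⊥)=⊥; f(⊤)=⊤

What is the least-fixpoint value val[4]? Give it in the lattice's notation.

Trace (11 dequeues):
  [1] u=0 | in ⊥ | out 4 | ==
  [2] u=1 | in 4 | out 1 | prev ⊥ | push {}
  [3] u=2 | in ⊥ | out ⊥ | ==
  [4] u=3 | in 4 | out 4 | prev ⊥ | push {}
  [5] u=4 | in 1 | out 5 | prev ⊥ | push {1,2}
  [6] u=5 | in ⊥ | out 4 | ==
  [7] u=1 | in ⊤ | out ⊤ | prev 1 | push {4}
  [8] u=2 | in 5 | out 5 | prev ⊥ | push {}
  [9] u=4 | in ⊤ | out ⊤ | prev 5 | push {1,2}
  [10] u=1 | in ⊤ | out ⊤ | ==
  [11] u=2 | in ⊤ | out ⊤ | prev 5 | push {}

Converged values:
  [0] 4
  [1] ⊤
  [2] ⊤
  [3] 4
  [4] ⊤
  [5] 4

⊤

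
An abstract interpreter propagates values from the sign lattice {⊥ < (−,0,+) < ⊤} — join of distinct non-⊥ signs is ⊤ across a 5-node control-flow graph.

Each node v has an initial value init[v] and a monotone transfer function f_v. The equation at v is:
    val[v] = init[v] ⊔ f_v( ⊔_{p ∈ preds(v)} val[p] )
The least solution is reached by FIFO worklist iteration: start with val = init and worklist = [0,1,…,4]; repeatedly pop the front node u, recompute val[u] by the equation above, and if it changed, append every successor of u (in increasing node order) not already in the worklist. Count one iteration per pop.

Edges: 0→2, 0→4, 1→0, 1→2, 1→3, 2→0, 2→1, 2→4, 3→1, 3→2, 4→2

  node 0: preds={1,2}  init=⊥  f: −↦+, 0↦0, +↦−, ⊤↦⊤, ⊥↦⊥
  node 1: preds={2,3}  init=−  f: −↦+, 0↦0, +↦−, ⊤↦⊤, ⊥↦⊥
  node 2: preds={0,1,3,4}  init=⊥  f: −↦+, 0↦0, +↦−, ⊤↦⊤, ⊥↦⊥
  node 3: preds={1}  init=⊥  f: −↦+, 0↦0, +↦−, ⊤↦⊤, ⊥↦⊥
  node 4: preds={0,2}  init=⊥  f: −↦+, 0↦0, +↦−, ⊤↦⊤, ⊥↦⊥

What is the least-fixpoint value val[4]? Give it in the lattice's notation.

⊤

Worklist (13 pops):
  #1 pop 0: in=− → + (was ⊥); enqueue []
  #2 pop 1: in=⊥ → − (no change)
  #3 pop 2: in=⊤ → ⊤ (was ⊥); enqueue [0,1]
  #4 pop 3: in=− → + (was ⊥); enqueue [2]
  #5 pop 4: in=⊤ → ⊤ (was ⊥); enqueue []
  #6 pop 0: in=⊤ → ⊤ (was +); enqueue [4]
  #7 pop 1: in=⊤ → ⊤ (was −); enqueue [0,3]
  #8 pop 2: in=⊤ → ⊤ (no change)
  #9 pop 4: in=⊤ → ⊤ (no change)
  #10 pop 0: in=⊤ → ⊤ (no change)
  #11 pop 3: in=⊤ → ⊤ (was +); enqueue [1,2]
  #12 pop 1: in=⊤ → ⊤ (no change)
  #13 pop 2: in=⊤ → ⊤ (no change)

Fixpoint:
  val[0] = ⊤
  val[1] = ⊤
  val[2] = ⊤
  val[3] = ⊤
  val[4] = ⊤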